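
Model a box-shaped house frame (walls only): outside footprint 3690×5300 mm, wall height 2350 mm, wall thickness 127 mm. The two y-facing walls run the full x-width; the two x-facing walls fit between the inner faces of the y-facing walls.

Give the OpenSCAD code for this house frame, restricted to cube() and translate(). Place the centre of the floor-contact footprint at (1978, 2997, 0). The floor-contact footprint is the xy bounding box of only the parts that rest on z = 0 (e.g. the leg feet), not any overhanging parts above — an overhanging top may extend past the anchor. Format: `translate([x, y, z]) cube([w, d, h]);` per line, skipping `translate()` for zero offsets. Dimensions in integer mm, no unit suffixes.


translate([133, 347, 0]) cube([3690, 127, 2350]);
translate([133, 5520, 0]) cube([3690, 127, 2350]);
translate([133, 474, 0]) cube([127, 5046, 2350]);
translate([3696, 474, 0]) cube([127, 5046, 2350]);


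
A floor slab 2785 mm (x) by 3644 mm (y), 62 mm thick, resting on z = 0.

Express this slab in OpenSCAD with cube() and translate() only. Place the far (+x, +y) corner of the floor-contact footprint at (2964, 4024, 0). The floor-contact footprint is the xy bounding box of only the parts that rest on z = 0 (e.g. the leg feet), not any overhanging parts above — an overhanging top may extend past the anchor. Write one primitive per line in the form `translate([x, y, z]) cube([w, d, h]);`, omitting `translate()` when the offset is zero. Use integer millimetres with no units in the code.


translate([179, 380, 0]) cube([2785, 3644, 62]);


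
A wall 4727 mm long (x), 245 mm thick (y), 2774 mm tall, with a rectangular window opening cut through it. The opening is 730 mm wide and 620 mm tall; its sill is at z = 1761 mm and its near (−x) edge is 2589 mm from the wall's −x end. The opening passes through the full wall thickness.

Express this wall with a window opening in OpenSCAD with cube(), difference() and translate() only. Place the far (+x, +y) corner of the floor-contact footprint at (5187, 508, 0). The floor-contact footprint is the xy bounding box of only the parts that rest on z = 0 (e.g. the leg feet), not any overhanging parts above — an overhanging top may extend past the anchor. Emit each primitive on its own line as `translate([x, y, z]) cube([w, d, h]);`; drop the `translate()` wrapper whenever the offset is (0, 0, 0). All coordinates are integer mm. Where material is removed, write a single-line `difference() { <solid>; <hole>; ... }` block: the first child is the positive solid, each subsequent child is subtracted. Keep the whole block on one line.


difference() { translate([460, 263, 0]) cube([4727, 245, 2774]); translate([3049, 263, 1761]) cube([730, 245, 620]); }


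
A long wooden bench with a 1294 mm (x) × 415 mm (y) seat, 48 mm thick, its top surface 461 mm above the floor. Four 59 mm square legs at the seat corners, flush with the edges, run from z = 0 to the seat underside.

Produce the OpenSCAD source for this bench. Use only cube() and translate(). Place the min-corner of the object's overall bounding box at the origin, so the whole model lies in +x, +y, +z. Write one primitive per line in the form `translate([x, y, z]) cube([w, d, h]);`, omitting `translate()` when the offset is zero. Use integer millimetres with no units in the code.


translate([0, 0, 413]) cube([1294, 415, 48]);
cube([59, 59, 413]);
translate([0, 356, 0]) cube([59, 59, 413]);
translate([1235, 0, 0]) cube([59, 59, 413]);
translate([1235, 356, 0]) cube([59, 59, 413]);


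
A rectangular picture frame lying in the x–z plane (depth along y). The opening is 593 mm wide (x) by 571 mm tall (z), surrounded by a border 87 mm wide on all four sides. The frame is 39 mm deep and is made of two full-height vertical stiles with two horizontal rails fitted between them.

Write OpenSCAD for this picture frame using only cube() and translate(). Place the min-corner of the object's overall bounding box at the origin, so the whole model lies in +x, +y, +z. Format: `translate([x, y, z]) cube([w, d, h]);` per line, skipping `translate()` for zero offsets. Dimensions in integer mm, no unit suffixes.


cube([87, 39, 745]);
translate([680, 0, 0]) cube([87, 39, 745]);
translate([87, 0, 0]) cube([593, 39, 87]);
translate([87, 0, 658]) cube([593, 39, 87]);


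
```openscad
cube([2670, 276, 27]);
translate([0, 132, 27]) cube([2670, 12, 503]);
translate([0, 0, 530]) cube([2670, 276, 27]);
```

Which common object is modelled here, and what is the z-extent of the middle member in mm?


An I-beam. The web height is 503 mm.

Two wide flanges with a thin centred web — an I-beam. Overall 557 mm minus two 27 mm flanges gives a web of 557 − 2·27 = 503 mm.


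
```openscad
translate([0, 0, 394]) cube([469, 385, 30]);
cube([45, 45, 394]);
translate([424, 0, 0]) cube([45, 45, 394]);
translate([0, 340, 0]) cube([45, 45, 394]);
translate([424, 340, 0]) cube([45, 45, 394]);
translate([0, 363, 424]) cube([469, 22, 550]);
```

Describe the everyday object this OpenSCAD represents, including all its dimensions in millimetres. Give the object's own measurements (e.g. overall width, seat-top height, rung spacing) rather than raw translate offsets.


A chair. The seat is a 469×385×30 mm slab with its top at z = 424 mm, on four 45×45 mm corner legs (flush with the seat edges, standing on z = 0). A flat backrest 22 mm thick, 550 mm tall, spans the full seat width and rises from the seat top along its +y edge, rear face flush with the rear of the seat.


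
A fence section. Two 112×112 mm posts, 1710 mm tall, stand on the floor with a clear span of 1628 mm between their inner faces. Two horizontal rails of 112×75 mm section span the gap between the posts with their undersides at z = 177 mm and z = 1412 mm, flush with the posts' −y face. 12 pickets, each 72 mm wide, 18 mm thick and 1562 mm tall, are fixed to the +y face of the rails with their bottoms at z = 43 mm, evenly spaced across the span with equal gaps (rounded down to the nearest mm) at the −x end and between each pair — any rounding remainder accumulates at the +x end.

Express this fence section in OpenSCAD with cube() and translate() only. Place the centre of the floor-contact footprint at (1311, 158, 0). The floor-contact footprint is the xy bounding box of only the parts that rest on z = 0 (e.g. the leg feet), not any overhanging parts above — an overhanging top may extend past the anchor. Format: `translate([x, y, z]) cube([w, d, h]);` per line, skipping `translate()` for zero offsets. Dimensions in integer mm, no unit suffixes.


translate([385, 102, 0]) cube([112, 112, 1710]);
translate([2125, 102, 0]) cube([112, 112, 1710]);
translate([497, 102, 177]) cube([1628, 112, 75]);
translate([497, 102, 1412]) cube([1628, 112, 75]);
translate([555, 214, 43]) cube([72, 18, 1562]);
translate([685, 214, 43]) cube([72, 18, 1562]);
translate([815, 214, 43]) cube([72, 18, 1562]);
translate([945, 214, 43]) cube([72, 18, 1562]);
translate([1075, 214, 43]) cube([72, 18, 1562]);
translate([1205, 214, 43]) cube([72, 18, 1562]);
translate([1335, 214, 43]) cube([72, 18, 1562]);
translate([1465, 214, 43]) cube([72, 18, 1562]);
translate([1595, 214, 43]) cube([72, 18, 1562]);
translate([1725, 214, 43]) cube([72, 18, 1562]);
translate([1855, 214, 43]) cube([72, 18, 1562]);
translate([1985, 214, 43]) cube([72, 18, 1562]);


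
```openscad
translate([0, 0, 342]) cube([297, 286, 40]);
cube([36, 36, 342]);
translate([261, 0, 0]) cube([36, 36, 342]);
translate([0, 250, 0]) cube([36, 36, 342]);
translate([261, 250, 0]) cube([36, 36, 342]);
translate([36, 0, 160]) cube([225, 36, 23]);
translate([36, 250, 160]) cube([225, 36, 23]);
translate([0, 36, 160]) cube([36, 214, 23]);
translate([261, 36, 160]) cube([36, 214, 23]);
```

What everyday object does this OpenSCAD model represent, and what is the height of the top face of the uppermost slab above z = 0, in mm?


A stool. The seat height is 382 mm.

A 297×286×40 slab at z = 342 on four corner posts — a stool. The seat top is 342 + 40 = 382 mm.


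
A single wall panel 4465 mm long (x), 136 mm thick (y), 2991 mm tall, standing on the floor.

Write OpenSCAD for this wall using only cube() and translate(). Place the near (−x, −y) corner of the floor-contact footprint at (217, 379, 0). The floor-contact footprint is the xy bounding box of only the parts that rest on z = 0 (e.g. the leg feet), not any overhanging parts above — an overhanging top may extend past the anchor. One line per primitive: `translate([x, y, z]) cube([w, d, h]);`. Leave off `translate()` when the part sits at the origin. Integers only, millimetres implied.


translate([217, 379, 0]) cube([4465, 136, 2991]);


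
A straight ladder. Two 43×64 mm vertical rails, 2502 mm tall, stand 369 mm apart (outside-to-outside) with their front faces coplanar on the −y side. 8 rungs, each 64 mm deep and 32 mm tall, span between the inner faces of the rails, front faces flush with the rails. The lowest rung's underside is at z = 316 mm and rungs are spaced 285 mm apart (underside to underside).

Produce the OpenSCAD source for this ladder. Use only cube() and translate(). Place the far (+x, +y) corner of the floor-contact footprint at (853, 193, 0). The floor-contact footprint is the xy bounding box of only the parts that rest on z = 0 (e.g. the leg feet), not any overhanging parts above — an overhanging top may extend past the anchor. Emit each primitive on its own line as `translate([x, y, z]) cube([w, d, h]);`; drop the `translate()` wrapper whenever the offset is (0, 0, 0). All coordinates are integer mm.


translate([484, 129, 0]) cube([43, 64, 2502]);
translate([810, 129, 0]) cube([43, 64, 2502]);
translate([527, 129, 316]) cube([283, 64, 32]);
translate([527, 129, 601]) cube([283, 64, 32]);
translate([527, 129, 886]) cube([283, 64, 32]);
translate([527, 129, 1171]) cube([283, 64, 32]);
translate([527, 129, 1456]) cube([283, 64, 32]);
translate([527, 129, 1741]) cube([283, 64, 32]);
translate([527, 129, 2026]) cube([283, 64, 32]);
translate([527, 129, 2311]) cube([283, 64, 32]);


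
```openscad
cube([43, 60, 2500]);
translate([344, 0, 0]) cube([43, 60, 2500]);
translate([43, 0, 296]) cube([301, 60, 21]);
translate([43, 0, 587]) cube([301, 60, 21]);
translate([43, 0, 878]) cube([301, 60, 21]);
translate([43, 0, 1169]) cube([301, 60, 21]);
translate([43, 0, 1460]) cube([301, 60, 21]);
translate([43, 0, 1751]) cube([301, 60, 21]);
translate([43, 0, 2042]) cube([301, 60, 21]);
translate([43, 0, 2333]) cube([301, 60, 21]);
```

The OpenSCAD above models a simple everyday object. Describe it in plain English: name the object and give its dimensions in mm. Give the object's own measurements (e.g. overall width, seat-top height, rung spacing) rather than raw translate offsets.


A straight ladder. Two 43×60 mm vertical rails, 2500 mm tall, stand 387 mm apart (outside-to-outside) with their front faces coplanar on the −y side. 8 rungs, each 60 mm deep and 21 mm tall, span between the inner faces of the rails, front faces flush with the rails. The lowest rung's underside is at z = 296 mm and rungs are spaced 291 mm apart (underside to underside).


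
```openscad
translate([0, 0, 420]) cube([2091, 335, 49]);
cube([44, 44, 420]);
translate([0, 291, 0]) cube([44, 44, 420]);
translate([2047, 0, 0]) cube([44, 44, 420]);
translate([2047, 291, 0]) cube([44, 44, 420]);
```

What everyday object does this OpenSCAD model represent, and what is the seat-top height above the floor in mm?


A bench. The seat-top height is 469 mm.

A long slab on four corner posts — a bench. The slab sits at z = 420 with thickness 49, so the top is 420 + 49 = 469 mm.


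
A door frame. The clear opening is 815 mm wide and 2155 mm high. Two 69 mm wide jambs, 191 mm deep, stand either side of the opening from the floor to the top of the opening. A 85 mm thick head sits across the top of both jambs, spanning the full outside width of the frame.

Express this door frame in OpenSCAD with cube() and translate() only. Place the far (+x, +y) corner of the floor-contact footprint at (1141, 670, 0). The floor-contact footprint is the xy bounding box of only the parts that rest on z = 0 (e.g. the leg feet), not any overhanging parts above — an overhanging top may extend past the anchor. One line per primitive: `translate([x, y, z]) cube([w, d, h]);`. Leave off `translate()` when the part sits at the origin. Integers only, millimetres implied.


translate([188, 479, 0]) cube([69, 191, 2155]);
translate([1072, 479, 0]) cube([69, 191, 2155]);
translate([188, 479, 2155]) cube([953, 191, 85]);


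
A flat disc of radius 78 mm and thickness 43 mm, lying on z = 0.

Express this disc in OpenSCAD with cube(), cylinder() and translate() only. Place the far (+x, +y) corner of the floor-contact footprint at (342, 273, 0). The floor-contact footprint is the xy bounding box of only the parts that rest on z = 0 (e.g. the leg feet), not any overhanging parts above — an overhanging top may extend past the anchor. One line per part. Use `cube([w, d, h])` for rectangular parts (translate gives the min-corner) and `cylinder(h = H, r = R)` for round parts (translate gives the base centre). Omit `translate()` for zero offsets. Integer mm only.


translate([264, 195, 0]) cylinder(h = 43, r = 78);


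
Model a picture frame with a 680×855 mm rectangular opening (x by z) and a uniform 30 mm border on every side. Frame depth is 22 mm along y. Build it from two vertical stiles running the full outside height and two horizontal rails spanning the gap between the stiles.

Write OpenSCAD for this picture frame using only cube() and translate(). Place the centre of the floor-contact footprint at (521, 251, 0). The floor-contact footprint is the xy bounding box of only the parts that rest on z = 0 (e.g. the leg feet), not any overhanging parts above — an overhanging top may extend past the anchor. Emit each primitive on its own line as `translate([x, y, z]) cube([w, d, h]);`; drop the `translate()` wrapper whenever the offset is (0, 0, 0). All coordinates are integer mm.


translate([151, 240, 0]) cube([30, 22, 915]);
translate([861, 240, 0]) cube([30, 22, 915]);
translate([181, 240, 0]) cube([680, 22, 30]);
translate([181, 240, 885]) cube([680, 22, 30]);


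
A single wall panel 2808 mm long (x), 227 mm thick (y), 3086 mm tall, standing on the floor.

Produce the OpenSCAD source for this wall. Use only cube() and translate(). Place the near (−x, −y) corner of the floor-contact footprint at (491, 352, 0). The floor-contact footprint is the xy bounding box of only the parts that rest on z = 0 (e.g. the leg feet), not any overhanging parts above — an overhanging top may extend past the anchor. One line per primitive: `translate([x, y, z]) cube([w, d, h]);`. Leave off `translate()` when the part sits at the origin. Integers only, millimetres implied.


translate([491, 352, 0]) cube([2808, 227, 3086]);


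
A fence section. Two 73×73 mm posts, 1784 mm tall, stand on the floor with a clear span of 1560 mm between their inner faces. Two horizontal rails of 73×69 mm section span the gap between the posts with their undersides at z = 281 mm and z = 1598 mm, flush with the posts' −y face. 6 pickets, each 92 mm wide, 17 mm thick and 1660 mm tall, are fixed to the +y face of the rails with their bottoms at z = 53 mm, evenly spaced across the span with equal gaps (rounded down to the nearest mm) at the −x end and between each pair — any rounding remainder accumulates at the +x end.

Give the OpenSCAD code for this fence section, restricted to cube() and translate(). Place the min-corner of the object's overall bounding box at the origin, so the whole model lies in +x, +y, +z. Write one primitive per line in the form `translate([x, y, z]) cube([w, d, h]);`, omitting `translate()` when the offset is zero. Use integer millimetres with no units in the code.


cube([73, 73, 1784]);
translate([1633, 0, 0]) cube([73, 73, 1784]);
translate([73, 0, 281]) cube([1560, 73, 69]);
translate([73, 0, 1598]) cube([1560, 73, 69]);
translate([217, 73, 53]) cube([92, 17, 1660]);
translate([453, 73, 53]) cube([92, 17, 1660]);
translate([689, 73, 53]) cube([92, 17, 1660]);
translate([925, 73, 53]) cube([92, 17, 1660]);
translate([1161, 73, 53]) cube([92, 17, 1660]);
translate([1397, 73, 53]) cube([92, 17, 1660]);


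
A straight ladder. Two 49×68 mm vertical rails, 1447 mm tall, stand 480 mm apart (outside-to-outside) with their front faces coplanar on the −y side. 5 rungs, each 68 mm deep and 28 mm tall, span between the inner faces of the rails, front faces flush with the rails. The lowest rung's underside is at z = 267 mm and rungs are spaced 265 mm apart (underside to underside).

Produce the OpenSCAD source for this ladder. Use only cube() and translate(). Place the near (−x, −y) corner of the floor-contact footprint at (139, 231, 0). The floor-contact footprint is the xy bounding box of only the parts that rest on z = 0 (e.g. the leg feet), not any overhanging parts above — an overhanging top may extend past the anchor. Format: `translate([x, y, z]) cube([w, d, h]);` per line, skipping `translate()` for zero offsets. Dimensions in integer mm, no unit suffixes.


translate([139, 231, 0]) cube([49, 68, 1447]);
translate([570, 231, 0]) cube([49, 68, 1447]);
translate([188, 231, 267]) cube([382, 68, 28]);
translate([188, 231, 532]) cube([382, 68, 28]);
translate([188, 231, 797]) cube([382, 68, 28]);
translate([188, 231, 1062]) cube([382, 68, 28]);
translate([188, 231, 1327]) cube([382, 68, 28]);


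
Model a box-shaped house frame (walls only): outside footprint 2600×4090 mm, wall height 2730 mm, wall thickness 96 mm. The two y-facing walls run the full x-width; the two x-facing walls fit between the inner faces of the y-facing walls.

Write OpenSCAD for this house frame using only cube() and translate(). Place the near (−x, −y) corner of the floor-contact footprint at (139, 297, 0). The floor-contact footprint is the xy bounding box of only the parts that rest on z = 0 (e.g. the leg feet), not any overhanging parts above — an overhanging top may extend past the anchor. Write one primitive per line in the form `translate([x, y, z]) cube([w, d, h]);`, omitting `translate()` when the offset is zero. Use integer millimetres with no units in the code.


translate([139, 297, 0]) cube([2600, 96, 2730]);
translate([139, 4291, 0]) cube([2600, 96, 2730]);
translate([139, 393, 0]) cube([96, 3898, 2730]);
translate([2643, 393, 0]) cube([96, 3898, 2730]);


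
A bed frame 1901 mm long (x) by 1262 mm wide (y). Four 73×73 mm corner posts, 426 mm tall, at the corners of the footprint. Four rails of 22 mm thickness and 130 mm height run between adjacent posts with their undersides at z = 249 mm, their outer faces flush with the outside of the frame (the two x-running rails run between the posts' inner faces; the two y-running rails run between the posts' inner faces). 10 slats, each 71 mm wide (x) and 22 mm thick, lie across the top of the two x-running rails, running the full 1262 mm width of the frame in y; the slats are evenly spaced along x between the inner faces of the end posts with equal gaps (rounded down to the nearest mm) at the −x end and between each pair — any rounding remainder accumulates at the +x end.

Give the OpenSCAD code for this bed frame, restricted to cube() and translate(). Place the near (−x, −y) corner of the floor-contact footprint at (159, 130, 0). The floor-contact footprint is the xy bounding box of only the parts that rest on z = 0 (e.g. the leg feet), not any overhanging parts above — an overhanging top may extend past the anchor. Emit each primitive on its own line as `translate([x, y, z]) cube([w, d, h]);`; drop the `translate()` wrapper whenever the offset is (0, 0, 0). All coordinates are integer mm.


// slat z = rail_z + rail_h = 249 + 130 = 379
// slat gap = ⌊(1755 − 10·71) / 11⌋ = 95
translate([159, 130, 0]) cube([73, 73, 426]);
translate([159, 1319, 0]) cube([73, 73, 426]);
translate([1987, 130, 0]) cube([73, 73, 426]);
translate([1987, 1319, 0]) cube([73, 73, 426]);
translate([232, 130, 249]) cube([1755, 22, 130]);
translate([232, 1370, 249]) cube([1755, 22, 130]);
translate([159, 203, 249]) cube([22, 1116, 130]);
translate([2038, 203, 249]) cube([22, 1116, 130]);
translate([327, 130, 379]) cube([71, 1262, 22]);
translate([493, 130, 379]) cube([71, 1262, 22]);
translate([659, 130, 379]) cube([71, 1262, 22]);
translate([825, 130, 379]) cube([71, 1262, 22]);
translate([991, 130, 379]) cube([71, 1262, 22]);
translate([1157, 130, 379]) cube([71, 1262, 22]);
translate([1323, 130, 379]) cube([71, 1262, 22]);
translate([1489, 130, 379]) cube([71, 1262, 22]);
translate([1655, 130, 379]) cube([71, 1262, 22]);
translate([1821, 130, 379]) cube([71, 1262, 22]);


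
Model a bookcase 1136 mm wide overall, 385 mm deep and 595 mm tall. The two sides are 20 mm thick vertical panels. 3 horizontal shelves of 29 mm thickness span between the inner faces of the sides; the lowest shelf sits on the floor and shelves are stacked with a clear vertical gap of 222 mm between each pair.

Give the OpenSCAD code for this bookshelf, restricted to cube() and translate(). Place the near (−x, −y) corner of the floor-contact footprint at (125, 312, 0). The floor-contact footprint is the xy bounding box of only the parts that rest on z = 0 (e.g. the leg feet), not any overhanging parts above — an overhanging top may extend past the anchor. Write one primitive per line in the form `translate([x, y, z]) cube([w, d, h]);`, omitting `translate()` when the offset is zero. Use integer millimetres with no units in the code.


translate([125, 312, 0]) cube([20, 385, 595]);
translate([1241, 312, 0]) cube([20, 385, 595]);
translate([145, 312, 0]) cube([1096, 385, 29]);
translate([145, 312, 251]) cube([1096, 385, 29]);
translate([145, 312, 502]) cube([1096, 385, 29]);


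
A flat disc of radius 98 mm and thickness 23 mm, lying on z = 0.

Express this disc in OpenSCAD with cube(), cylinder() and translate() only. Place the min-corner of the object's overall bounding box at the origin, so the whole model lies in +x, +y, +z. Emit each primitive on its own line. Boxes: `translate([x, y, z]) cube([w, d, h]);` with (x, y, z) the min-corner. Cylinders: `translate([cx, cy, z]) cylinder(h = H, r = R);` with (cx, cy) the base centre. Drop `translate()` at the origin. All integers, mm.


translate([98, 98, 0]) cylinder(h = 23, r = 98);


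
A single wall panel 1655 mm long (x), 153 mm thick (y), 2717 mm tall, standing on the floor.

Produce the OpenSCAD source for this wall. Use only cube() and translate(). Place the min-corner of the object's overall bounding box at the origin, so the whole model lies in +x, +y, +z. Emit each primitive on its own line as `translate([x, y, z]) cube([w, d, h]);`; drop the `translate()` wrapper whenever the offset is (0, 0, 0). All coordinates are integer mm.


cube([1655, 153, 2717]);


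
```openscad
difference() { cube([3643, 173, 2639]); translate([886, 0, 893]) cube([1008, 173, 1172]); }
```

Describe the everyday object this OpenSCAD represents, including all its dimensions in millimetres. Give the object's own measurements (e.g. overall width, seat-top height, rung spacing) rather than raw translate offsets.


A wall 3643 mm long (x), 173 mm thick (y), 2639 mm tall, with a rectangular window opening cut through it. The opening is 1008 mm wide and 1172 mm tall; its sill is at z = 893 mm and its near (−x) edge is 886 mm from the wall's −x end. The opening passes through the full wall thickness.


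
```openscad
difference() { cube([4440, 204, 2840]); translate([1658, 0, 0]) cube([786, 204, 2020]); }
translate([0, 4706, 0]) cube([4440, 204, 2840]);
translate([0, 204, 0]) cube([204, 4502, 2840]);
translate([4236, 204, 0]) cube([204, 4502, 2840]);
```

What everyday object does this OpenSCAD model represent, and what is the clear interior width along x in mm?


A single room. The interior width is 4032 mm.

Four walls enclosing a rectangle with a door in the front wall — a room. Outside width 4440 minus two 204 mm walls gives 4032 mm.


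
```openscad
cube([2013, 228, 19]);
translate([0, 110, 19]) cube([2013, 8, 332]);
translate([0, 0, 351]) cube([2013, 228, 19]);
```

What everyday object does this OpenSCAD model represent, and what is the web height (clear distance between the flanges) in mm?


An I-beam. The web height is 332 mm.

Two wide flanges with a thin centred web — an I-beam. Overall 370 mm minus two 19 mm flanges gives a web of 370 − 2·19 = 332 mm.


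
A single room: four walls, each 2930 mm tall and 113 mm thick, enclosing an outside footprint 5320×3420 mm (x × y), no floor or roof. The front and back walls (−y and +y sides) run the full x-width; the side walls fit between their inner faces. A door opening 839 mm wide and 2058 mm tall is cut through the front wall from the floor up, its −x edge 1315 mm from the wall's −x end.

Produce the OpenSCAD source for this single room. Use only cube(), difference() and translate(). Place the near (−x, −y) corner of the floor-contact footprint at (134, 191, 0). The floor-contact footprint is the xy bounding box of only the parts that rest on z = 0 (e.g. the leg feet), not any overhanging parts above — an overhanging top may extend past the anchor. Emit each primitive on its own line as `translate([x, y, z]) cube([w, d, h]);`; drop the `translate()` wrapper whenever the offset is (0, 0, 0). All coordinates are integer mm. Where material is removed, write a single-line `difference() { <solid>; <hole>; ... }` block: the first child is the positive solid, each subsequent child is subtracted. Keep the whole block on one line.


difference() { translate([134, 191, 0]) cube([5320, 113, 2930]); translate([1449, 191, 0]) cube([839, 113, 2058]); }
translate([134, 3498, 0]) cube([5320, 113, 2930]);
translate([134, 304, 0]) cube([113, 3194, 2930]);
translate([5341, 304, 0]) cube([113, 3194, 2930]);


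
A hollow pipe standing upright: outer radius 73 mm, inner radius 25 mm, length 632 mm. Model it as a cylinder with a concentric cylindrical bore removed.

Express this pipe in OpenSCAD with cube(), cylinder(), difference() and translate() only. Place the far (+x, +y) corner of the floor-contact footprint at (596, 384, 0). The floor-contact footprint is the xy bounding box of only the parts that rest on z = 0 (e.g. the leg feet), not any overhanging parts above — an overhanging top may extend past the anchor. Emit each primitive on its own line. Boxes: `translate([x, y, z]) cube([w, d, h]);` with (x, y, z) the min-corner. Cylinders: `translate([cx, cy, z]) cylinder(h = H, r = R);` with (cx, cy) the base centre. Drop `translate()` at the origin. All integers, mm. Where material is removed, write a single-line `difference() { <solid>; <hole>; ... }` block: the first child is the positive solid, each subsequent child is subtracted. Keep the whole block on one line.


difference() { translate([523, 311, 0]) cylinder(h = 632, r = 73); translate([523, 311, 0]) cylinder(h = 632, r = 25); }


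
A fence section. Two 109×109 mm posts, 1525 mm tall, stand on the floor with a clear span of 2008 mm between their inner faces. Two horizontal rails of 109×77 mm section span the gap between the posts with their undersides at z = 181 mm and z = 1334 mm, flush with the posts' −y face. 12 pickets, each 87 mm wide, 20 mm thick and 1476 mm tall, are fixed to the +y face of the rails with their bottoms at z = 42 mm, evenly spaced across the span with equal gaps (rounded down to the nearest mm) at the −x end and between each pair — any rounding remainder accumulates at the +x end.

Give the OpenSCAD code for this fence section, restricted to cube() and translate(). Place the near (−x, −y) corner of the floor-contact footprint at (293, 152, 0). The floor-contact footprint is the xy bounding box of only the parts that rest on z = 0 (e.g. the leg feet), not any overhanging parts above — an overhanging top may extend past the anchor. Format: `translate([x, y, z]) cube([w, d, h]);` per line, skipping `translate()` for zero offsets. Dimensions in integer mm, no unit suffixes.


translate([293, 152, 0]) cube([109, 109, 1525]);
translate([2410, 152, 0]) cube([109, 109, 1525]);
translate([402, 152, 181]) cube([2008, 109, 77]);
translate([402, 152, 1334]) cube([2008, 109, 77]);
translate([476, 261, 42]) cube([87, 20, 1476]);
translate([637, 261, 42]) cube([87, 20, 1476]);
translate([798, 261, 42]) cube([87, 20, 1476]);
translate([959, 261, 42]) cube([87, 20, 1476]);
translate([1120, 261, 42]) cube([87, 20, 1476]);
translate([1281, 261, 42]) cube([87, 20, 1476]);
translate([1442, 261, 42]) cube([87, 20, 1476]);
translate([1603, 261, 42]) cube([87, 20, 1476]);
translate([1764, 261, 42]) cube([87, 20, 1476]);
translate([1925, 261, 42]) cube([87, 20, 1476]);
translate([2086, 261, 42]) cube([87, 20, 1476]);
translate([2247, 261, 42]) cube([87, 20, 1476]);


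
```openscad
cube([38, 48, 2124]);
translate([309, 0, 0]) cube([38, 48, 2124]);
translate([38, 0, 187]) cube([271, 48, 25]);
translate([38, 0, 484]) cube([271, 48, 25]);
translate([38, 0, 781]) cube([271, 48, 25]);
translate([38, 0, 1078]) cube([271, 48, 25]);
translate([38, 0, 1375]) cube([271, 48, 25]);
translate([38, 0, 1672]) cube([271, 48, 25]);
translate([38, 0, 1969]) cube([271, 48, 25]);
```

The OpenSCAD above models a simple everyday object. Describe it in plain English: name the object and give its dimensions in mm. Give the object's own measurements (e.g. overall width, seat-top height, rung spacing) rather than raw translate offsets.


A straight ladder. Two 38×48 mm vertical rails, 2124 mm tall, stand 347 mm apart (outside-to-outside) with their front faces coplanar on the −y side. 7 rungs, each 48 mm deep and 25 mm tall, span between the inner faces of the rails, front faces flush with the rails. The lowest rung's underside is at z = 187 mm and rungs are spaced 297 mm apart (underside to underside).


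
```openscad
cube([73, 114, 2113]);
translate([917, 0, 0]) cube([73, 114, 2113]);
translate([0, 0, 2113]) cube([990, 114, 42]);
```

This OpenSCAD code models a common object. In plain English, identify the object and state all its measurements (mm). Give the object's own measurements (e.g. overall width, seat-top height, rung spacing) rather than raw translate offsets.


A door frame. The clear opening is 844 mm wide and 2113 mm high. Two 73 mm wide jambs, 114 mm deep, stand either side of the opening from the floor to the top of the opening. A 42 mm thick head sits across the top of both jambs, spanning the full outside width of the frame.


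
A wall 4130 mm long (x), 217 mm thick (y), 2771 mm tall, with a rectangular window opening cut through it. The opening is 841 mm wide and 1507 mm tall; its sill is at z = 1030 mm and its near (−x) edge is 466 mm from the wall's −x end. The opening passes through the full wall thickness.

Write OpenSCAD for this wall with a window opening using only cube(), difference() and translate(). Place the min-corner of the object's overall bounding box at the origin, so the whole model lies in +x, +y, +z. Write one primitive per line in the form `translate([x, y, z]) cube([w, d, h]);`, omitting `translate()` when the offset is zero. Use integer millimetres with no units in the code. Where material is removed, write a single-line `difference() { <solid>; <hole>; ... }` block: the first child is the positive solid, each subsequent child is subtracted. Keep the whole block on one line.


difference() { cube([4130, 217, 2771]); translate([466, 0, 1030]) cube([841, 217, 1507]); }


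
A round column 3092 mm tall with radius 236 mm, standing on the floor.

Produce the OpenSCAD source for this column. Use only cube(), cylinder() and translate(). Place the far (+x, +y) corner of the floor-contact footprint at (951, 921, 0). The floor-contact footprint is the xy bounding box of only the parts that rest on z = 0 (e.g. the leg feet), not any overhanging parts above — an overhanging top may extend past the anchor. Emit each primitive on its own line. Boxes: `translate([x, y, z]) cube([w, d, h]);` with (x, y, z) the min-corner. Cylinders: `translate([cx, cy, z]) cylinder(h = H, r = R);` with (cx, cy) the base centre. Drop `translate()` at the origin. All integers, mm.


translate([715, 685, 0]) cylinder(h = 3092, r = 236);


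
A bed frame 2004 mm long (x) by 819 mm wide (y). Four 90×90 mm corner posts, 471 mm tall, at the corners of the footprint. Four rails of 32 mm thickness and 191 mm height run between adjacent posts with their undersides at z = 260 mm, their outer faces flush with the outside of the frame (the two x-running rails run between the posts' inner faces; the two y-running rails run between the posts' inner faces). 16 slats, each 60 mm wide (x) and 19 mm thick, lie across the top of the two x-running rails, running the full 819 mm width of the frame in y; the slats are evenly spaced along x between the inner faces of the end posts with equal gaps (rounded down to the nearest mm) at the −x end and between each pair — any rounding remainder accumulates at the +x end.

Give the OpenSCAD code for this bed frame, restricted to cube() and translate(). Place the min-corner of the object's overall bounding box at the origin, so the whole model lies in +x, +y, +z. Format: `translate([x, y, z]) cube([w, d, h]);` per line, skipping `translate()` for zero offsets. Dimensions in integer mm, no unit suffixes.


cube([90, 90, 471]);
translate([0, 729, 0]) cube([90, 90, 471]);
translate([1914, 0, 0]) cube([90, 90, 471]);
translate([1914, 729, 0]) cube([90, 90, 471]);
translate([90, 0, 260]) cube([1824, 32, 191]);
translate([90, 787, 260]) cube([1824, 32, 191]);
translate([0, 90, 260]) cube([32, 639, 191]);
translate([1972, 90, 260]) cube([32, 639, 191]);
translate([140, 0, 451]) cube([60, 819, 19]);
translate([250, 0, 451]) cube([60, 819, 19]);
translate([360, 0, 451]) cube([60, 819, 19]);
translate([470, 0, 451]) cube([60, 819, 19]);
translate([580, 0, 451]) cube([60, 819, 19]);
translate([690, 0, 451]) cube([60, 819, 19]);
translate([800, 0, 451]) cube([60, 819, 19]);
translate([910, 0, 451]) cube([60, 819, 19]);
translate([1020, 0, 451]) cube([60, 819, 19]);
translate([1130, 0, 451]) cube([60, 819, 19]);
translate([1240, 0, 451]) cube([60, 819, 19]);
translate([1350, 0, 451]) cube([60, 819, 19]);
translate([1460, 0, 451]) cube([60, 819, 19]);
translate([1570, 0, 451]) cube([60, 819, 19]);
translate([1680, 0, 451]) cube([60, 819, 19]);
translate([1790, 0, 451]) cube([60, 819, 19]);


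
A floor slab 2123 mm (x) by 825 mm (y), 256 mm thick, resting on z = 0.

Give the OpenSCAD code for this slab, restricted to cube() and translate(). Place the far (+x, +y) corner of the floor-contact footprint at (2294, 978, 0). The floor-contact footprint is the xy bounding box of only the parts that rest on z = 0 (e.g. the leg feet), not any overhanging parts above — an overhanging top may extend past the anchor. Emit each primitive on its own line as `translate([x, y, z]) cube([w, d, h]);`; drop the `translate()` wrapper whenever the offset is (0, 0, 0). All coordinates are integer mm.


translate([171, 153, 0]) cube([2123, 825, 256]);


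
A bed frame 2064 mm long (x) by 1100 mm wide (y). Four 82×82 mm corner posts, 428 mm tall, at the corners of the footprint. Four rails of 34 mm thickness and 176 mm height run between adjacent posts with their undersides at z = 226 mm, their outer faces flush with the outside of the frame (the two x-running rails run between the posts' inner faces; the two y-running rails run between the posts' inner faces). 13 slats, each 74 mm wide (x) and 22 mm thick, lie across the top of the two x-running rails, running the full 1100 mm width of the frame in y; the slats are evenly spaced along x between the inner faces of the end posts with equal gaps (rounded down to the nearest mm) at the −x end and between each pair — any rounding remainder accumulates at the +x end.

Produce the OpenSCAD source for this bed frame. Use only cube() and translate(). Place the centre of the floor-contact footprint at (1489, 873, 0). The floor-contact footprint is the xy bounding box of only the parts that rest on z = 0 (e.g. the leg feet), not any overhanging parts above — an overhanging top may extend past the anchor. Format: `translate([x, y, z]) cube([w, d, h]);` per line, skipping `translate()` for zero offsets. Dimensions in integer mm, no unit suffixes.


translate([457, 323, 0]) cube([82, 82, 428]);
translate([457, 1341, 0]) cube([82, 82, 428]);
translate([2439, 323, 0]) cube([82, 82, 428]);
translate([2439, 1341, 0]) cube([82, 82, 428]);
translate([539, 323, 226]) cube([1900, 34, 176]);
translate([539, 1389, 226]) cube([1900, 34, 176]);
translate([457, 405, 226]) cube([34, 936, 176]);
translate([2487, 405, 226]) cube([34, 936, 176]);
translate([606, 323, 402]) cube([74, 1100, 22]);
translate([747, 323, 402]) cube([74, 1100, 22]);
translate([888, 323, 402]) cube([74, 1100, 22]);
translate([1029, 323, 402]) cube([74, 1100, 22]);
translate([1170, 323, 402]) cube([74, 1100, 22]);
translate([1311, 323, 402]) cube([74, 1100, 22]);
translate([1452, 323, 402]) cube([74, 1100, 22]);
translate([1593, 323, 402]) cube([74, 1100, 22]);
translate([1734, 323, 402]) cube([74, 1100, 22]);
translate([1875, 323, 402]) cube([74, 1100, 22]);
translate([2016, 323, 402]) cube([74, 1100, 22]);
translate([2157, 323, 402]) cube([74, 1100, 22]);
translate([2298, 323, 402]) cube([74, 1100, 22]);


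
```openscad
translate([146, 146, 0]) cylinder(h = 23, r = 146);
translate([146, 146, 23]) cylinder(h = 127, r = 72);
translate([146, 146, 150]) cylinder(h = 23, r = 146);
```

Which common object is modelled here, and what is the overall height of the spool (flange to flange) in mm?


A spool. The overall height is 173 mm.

Three coaxial cylinders, large–small–large — a spool. Two 23 mm flanges and a 127 mm core give 23 + 127 + 23 = 173 mm.


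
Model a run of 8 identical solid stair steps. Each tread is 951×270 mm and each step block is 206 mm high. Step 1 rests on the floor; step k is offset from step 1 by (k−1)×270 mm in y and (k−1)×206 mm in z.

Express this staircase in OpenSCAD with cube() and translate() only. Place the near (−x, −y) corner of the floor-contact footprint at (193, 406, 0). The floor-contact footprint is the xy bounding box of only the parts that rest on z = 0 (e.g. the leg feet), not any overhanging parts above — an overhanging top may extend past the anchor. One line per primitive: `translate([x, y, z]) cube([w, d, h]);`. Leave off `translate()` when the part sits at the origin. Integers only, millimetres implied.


translate([193, 406, 0]) cube([951, 270, 206]);
translate([193, 676, 206]) cube([951, 270, 206]);
translate([193, 946, 412]) cube([951, 270, 206]);
translate([193, 1216, 618]) cube([951, 270, 206]);
translate([193, 1486, 824]) cube([951, 270, 206]);
translate([193, 1756, 1030]) cube([951, 270, 206]);
translate([193, 2026, 1236]) cube([951, 270, 206]);
translate([193, 2296, 1442]) cube([951, 270, 206]);


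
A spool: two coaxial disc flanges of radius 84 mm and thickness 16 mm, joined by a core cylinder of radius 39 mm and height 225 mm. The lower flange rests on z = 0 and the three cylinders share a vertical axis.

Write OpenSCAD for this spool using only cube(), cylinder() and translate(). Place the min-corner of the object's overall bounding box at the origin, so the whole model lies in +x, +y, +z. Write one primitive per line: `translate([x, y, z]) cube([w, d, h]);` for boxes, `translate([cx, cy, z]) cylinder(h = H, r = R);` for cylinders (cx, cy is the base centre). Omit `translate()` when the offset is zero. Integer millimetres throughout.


translate([84, 84, 0]) cylinder(h = 16, r = 84);
translate([84, 84, 16]) cylinder(h = 225, r = 39);
translate([84, 84, 241]) cylinder(h = 16, r = 84);


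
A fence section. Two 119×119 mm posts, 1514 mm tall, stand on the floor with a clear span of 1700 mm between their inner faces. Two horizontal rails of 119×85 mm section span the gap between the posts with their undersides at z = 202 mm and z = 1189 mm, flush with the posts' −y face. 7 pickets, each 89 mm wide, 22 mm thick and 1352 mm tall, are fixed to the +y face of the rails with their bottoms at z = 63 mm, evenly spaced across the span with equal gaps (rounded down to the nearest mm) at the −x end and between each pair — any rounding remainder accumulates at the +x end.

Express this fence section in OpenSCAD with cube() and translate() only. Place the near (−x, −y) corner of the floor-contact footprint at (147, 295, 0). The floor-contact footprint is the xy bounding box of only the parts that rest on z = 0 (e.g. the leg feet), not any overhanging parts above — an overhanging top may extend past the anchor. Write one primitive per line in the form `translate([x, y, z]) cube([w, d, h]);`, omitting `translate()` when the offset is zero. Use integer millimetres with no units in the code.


translate([147, 295, 0]) cube([119, 119, 1514]);
translate([1966, 295, 0]) cube([119, 119, 1514]);
translate([266, 295, 202]) cube([1700, 119, 85]);
translate([266, 295, 1189]) cube([1700, 119, 85]);
translate([400, 414, 63]) cube([89, 22, 1352]);
translate([623, 414, 63]) cube([89, 22, 1352]);
translate([846, 414, 63]) cube([89, 22, 1352]);
translate([1069, 414, 63]) cube([89, 22, 1352]);
translate([1292, 414, 63]) cube([89, 22, 1352]);
translate([1515, 414, 63]) cube([89, 22, 1352]);
translate([1738, 414, 63]) cube([89, 22, 1352]);
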